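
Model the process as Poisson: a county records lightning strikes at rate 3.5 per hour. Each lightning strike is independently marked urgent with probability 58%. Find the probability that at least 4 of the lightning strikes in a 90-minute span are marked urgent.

Thinning: the lightning strikes that are marked urgent themselves form a Poisson process with rate 0.58 × 3.5 = 2.03 per hour.
Over the interval, μ = 2.03 × 1.5 = 3.045 (a 90-minute span = 1.5 hours).
P(N ≥ 4) = 1 − P(N ≤ 3) ≈ 0.3628.

0.3628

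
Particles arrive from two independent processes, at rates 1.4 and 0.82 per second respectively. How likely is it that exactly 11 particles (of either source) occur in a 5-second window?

Independent Poisson processes superpose: combined rate λ = 1.4 + 0.82 = 2.22 per second.
Over the interval, μ = 2.22 × 5 = 11.1 (a 5-second window = 5 seconds).
P(N = 11) = e^(−11.1) · 11.1^11/11! ≈ 0.1193.

0.1193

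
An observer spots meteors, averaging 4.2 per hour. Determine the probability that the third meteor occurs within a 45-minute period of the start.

Over the interval, μ = 4.2 × 0.75 = 3.15 (a 45-minute period = 0.75 hours).
The third arrival falls in the interval iff at least 3 events occur there: P(S_3 ≤ t) = P(N ≥ 3) = 1 − P(N ≤ 2) ≈ 0.6096.

0.6096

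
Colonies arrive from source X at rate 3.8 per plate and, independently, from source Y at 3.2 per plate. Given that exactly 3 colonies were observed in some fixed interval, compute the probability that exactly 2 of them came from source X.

Given the total, each event is independently from source X with probability p = λ_X/(λ_X+λ_Y) = 3.8/7 ≈ 0.5429.
So K ~ Binomial(3, 3.8/7): P(K = 2) = C(3,2) · (3.8/7)^2 · (3.2/7)^1 ≈ 0.4042.

0.4042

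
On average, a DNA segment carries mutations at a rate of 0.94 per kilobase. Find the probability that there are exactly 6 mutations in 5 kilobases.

Over the interval, μ = 0.94 × 5 = 4.7 (5 kilobases).
P(N = 6) = e^(−μ) μ^6/6! = e^(−4.7) · 4.7^6/720 ≈ 0.1362.

0.1362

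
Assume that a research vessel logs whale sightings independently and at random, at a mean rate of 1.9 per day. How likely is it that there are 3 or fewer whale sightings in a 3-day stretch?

0.1800

Over the interval, μ = 1.9 × 3 = 5.7 (a 3-day stretch = 3 days).
P(N ≤ 3) = Σ_{j=0}^{3} e^(−μ) μ^j/j! ≈ 0.1800.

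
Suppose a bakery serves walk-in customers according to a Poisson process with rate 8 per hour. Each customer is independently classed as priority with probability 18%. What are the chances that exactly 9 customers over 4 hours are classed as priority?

Thinning: the customers that are classed as priority themselves form a Poisson process with rate 0.18 × 8 = 1.44 per hour.
Over the interval, μ = 1.44 × 4 = 5.76 (4 hours).
P(N = 9) = e^(−5.76) · 5.76^9/9! ≈ 0.0606.

0.0606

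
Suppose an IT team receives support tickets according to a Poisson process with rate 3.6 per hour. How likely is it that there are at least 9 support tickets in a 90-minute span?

Over the interval, μ = 3.6 × 1.5 = 5.4 (a 90-minute span = 1.5 hours).
P(N ≥ 9) = 1 − P(N ≤ 8) = 1 − Σ_{j=0}^{8} e^(−μ) μ^j/j! ≈ 0.0973.

0.0973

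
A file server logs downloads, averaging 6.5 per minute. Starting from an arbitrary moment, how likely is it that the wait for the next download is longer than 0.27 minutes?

0.1729

The wait for the next event is exponential with rate λ = 6.5 per minute.
P(T > 0.27) = e^(−λt) = e^(−6.5 × 0.27) = e^(−1.755) ≈ 0.1729.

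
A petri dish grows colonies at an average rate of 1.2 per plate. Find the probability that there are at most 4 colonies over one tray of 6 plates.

0.1555

Over the interval, μ = 1.2 × 6 = 7.2 (a tray of 6 plates = 6 plates).
P(N ≤ 4) = Σ_{j=0}^{4} e^(−μ) μ^j/j! ≈ 0.1555.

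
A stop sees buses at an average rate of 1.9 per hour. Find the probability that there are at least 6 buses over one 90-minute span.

Over the interval, μ = 1.9 × 1.5 = 2.85 (a 90-minute span = 1.5 hours).
P(N ≥ 6) = 1 − P(N ≤ 5) = 1 − Σ_{j=0}^{5} e^(−μ) μ^j/j! ≈ 0.0696.

0.0696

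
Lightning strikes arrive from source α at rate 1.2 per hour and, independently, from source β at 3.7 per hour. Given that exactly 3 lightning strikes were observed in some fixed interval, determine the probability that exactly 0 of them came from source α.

Given the total, each event is independently from source α with probability p = λ_α/(λ_α+λ_β) = 1.2/4.9 ≈ 0.2449.
So K ~ Binomial(3, 1.2/4.9): P(K = 0) = C(3,0) · (1.2/4.9)^0 · (3.7/4.9)^3 ≈ 0.4305.

0.4305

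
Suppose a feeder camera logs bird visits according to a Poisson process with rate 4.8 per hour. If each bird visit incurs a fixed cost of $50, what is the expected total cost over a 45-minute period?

E[N] = 4.8 × 0.75 = 3.6 (a 45-minute period = 0.75 hours); E[cost] = 3.6 × $50 = $180.

$180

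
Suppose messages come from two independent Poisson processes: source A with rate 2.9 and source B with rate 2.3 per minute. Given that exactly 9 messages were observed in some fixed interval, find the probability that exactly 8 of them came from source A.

Given the total, each event is independently from source A with probability p = λ_A/(λ_A+λ_B) = 2.9/5.2 ≈ 0.5577.
So K ~ Binomial(9, 2.9/5.2): P(K = 8) = C(9,8) · (2.9/5.2)^8 · (2.3/5.2)^1 ≈ 0.0372.

0.0372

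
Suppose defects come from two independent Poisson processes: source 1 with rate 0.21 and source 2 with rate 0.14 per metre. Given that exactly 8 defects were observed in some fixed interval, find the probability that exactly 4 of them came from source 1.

Given the total, each event is independently from source 1 with probability p = λ_1/(λ_1+λ_2) = 0.21/0.35 = 0.6000.
So K ~ Binomial(8, 0.21/0.35): P(K = 4) = C(8,4) · (0.21/0.35)^4 · (0.14/0.35)^4 ≈ 0.2322.

0.2322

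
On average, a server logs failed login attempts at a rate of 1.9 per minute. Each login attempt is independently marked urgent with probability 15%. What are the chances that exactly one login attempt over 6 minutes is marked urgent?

0.3093

Thinning: the login attempts that are marked urgent themselves form a Poisson process with rate 0.15 × 1.9 = 0.285 per minute.
Over the interval, μ = 0.285 × 6 = 1.71 (6 minutes).
P(N = 1) = e^(−1.71) · 1.71^1/1! ≈ 0.3093.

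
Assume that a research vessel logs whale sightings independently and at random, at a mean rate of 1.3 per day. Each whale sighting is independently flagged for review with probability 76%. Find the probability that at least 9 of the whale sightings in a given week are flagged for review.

0.2600

Thinning: the whale sightings that are flagged for review themselves form a Poisson process with rate 0.76 × 1.3 = 0.988 per day.
Over the interval, μ = 0.988 × 7 = 6.916 (a week = 7 days).
P(N ≥ 9) = 1 − P(N ≤ 8) ≈ 0.2600.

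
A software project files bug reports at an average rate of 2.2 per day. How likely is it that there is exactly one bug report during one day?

With mean μ = 2.2 per day,
P(N = 1) = e^(−μ) μ^1/1! = e^(−2.2) · 2.2^1/1 ≈ 0.2438.

0.2438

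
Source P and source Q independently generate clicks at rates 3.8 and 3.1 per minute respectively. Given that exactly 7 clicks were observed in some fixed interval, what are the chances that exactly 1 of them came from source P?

Given the total, each event is independently from source P with probability p = λ_P/(λ_P+λ_Q) = 3.8/6.9 ≈ 0.5507.
So K ~ Binomial(7, 3.8/6.9): P(K = 1) = C(7,1) · (3.8/6.9)^1 · (3.1/6.9)^6 ≈ 0.0317.

0.0317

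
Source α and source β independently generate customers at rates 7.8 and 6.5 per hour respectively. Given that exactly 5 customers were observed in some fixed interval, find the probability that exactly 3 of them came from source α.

0.3353

Given the total, each event is independently from source α with probability p = λ_α/(λ_α+λ_β) = 7.8/14.3 ≈ 0.5455.
So K ~ Binomial(5, 7.8/14.3): P(K = 3) = C(5,3) · (7.8/14.3)^3 · (6.5/14.3)^2 ≈ 0.3353.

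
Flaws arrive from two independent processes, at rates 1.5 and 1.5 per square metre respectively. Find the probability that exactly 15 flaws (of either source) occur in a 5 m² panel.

0.1024

Independent Poisson processes superpose: combined rate λ = 1.5 + 1.5 = 3 per square metre.
Over the interval, μ = 3 × 5 = 15 (a 5 m² panel = 5 square metres).
P(N = 15) = e^(−15) · 15^15/15! ≈ 0.1024.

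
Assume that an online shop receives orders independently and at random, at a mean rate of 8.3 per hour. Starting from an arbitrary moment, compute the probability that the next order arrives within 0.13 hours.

Inter-arrival times are exponential with rate λ = 8.3 per hour.
P(T ≤ 0.13) = 1 − e^(−λt) = 1 − e^(−8.3 × 0.13) = 1 − e^(−1.079) ≈ 0.6601.

0.6601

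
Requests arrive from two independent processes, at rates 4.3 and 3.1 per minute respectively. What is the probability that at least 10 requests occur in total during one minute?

0.2123

Independent Poisson processes superpose: combined rate λ = 4.3 + 3.1 = 7.4 per minute.
So μ = 7.4.
P(N ≥ 10) = 1 − P(N ≤ 9) ≈ 0.2123.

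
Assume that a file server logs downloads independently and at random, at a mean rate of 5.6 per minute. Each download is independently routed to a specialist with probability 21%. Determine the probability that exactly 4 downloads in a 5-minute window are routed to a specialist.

0.1392

Thinning: the downloads that are routed to a specialist themselves form a Poisson process with rate 0.21 × 5.6 = 1.176 per minute.
Over the interval, μ = 1.176 × 5 = 5.88 (a 5-minute window = 5 minutes).
P(N = 4) = e^(−5.88) · 5.88^4/4! ≈ 0.1392.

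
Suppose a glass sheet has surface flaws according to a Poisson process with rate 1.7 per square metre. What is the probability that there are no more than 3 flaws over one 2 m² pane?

0.5584

Over the interval, μ = 1.7 × 2 = 3.4 (a 2 m² pane = 2 square metres).
P(N ≤ 3) = Σ_{j=0}^{3} e^(−μ) μ^j/j! ≈ 0.5584.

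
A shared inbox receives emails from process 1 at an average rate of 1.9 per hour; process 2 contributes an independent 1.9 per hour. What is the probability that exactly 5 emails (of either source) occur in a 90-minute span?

0.1678

Independent Poisson processes superpose: combined rate λ = 1.9 + 1.9 = 3.8 per hour.
Over the interval, μ = 3.8 × 1.5 = 5.7 (a 90-minute span = 1.5 hours).
P(N = 5) = e^(−5.7) · 5.7^5/5! ≈ 0.1678.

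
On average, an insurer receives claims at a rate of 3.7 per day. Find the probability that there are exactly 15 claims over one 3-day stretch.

Over the interval, μ = 3.7 × 3 = 11.1 (a 3-day stretch = 3 days).
P(N = 15) = e^(−μ) μ^15/15! = e^(−11.1) · 11.1^15/1307674368000 ≈ 0.0553.

0.0553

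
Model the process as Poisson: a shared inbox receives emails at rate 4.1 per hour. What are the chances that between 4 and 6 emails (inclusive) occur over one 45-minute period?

0.3321

Over the interval, μ = 4.1 × 0.75 = 3.075 (a 45-minute period = 0.75 hours).
P(4 ≤ N ≤ 6) = Σ_{j=4}^{6} e^(−3.075) · 3.075^j/j! ≈ 0.3321.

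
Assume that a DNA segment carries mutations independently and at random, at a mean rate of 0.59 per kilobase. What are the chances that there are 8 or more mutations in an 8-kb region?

Over the interval, μ = 0.59 × 8 = 4.72 (an 8-kb region = 8 kilobases).
P(N ≥ 8) = 1 − P(N ≤ 7) = 1 − Σ_{j=0}^{7} e^(−μ) μ^j/j! ≈ 0.1058.

0.1058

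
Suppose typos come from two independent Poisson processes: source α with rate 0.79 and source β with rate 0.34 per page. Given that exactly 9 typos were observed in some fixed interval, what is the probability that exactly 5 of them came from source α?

Given the total, each event is independently from source α with probability p = λ_α/(λ_α+λ_β) = 0.79/1.13 ≈ 0.6991.
So K ~ Binomial(9, 0.79/1.13): P(K = 5) = C(9,5) · (0.79/1.13)^5 · (0.34/1.13)^4 ≈ 0.1725.

0.1725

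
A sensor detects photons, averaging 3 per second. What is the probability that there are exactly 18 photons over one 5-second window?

0.0706

Over the interval, μ = 3 × 5 = 15 (a 5-second window = 5 seconds).
P(N = 18) = e^(−μ) μ^18/18! = e^(−15) · 15^18/6402373705728000 ≈ 0.0706.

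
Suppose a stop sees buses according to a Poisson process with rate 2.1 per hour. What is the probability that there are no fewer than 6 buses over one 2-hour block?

Over the interval, μ = 2.1 × 2 = 4.2 (a 2-hour block = 2 hours).
P(N ≥ 6) = 1 − P(N ≤ 5) = 1 − Σ_{j=0}^{5} e^(−μ) μ^j/j! ≈ 0.2469.

0.2469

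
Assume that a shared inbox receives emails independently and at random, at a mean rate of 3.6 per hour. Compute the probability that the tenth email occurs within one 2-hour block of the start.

Over the interval, μ = 3.6 × 2 = 7.2 (a 2-hour block = 2 hours).
The tenth arrival falls in the interval iff at least 10 events occur there: P(S_10 ≤ t) = P(N ≥ 10) = 1 − P(N ≤ 9) ≈ 0.1904.

0.1904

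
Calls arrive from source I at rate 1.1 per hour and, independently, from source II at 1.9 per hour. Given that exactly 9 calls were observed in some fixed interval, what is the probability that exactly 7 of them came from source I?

Given the total, each event is independently from source I with probability p = λ_I/(λ_I+λ_II) = 1.1/3 ≈ 0.3667.
So K ~ Binomial(9, 1.1/3): P(K = 7) = C(9,7) · (1.1/3)^7 · (1.9/3)^2 ≈ 0.0129.

0.0129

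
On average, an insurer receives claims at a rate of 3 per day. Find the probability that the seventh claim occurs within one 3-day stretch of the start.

Over the interval, μ = 3 × 3 = 9 (a 3-day stretch = 3 days).
The seventh arrival falls in the interval iff at least 7 events occur there: P(S_7 ≤ t) = P(N ≥ 7) = 1 − P(N ≤ 6) ≈ 0.7932.

0.7932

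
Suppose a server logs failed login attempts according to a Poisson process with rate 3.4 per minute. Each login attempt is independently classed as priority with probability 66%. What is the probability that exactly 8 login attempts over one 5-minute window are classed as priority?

0.0835

Thinning: the login attempts that are classed as priority themselves form a Poisson process with rate 0.66 × 3.4 = 2.244 per minute.
Over the interval, μ = 2.244 × 5 = 11.22 (a 5-minute window = 5 minutes).
P(N = 8) = e^(−11.22) · 11.22^8/8! ≈ 0.0835.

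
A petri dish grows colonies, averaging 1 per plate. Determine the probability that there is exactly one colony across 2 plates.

0.2707

Over the interval, μ = 1 × 2 = 2 (2 plates).
P(N = 1) = e^(−μ) μ^1/1! = e^(−2) · 2^1/1 ≈ 0.2707.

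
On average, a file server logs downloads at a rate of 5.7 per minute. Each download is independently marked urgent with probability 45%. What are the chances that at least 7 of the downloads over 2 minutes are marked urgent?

Thinning: the downloads that are marked urgent themselves form a Poisson process with rate 0.45 × 5.7 = 2.565 per minute.
Over the interval, μ = 2.565 × 2 = 5.13 (2 minutes).
P(N ≥ 7) = 1 − P(N ≤ 6) ≈ 0.2571.

0.2571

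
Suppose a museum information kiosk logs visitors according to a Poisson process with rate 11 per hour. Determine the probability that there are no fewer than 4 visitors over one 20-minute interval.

Over the interval, μ = 11 × 1/3 ≈ 3.66667 (a 20-minute interval = 1/3 hours).
P(N ≥ 4) = 1 − P(N ≤ 3) = 1 − Σ_{j=0}^{3} e^(−μ) μ^j/j! ≈ 0.4989.

0.4989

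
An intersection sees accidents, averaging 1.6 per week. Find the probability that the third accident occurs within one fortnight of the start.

Over the interval, μ = 1.6 × 2 = 3.2 (a fortnight = 2 weeks).
The third arrival falls in the interval iff at least 3 events occur there: P(S_3 ≤ t) = P(N ≥ 3) = 1 − P(N ≤ 2) ≈ 0.6201.

0.6201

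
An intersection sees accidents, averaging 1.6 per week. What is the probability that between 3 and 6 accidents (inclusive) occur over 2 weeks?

0.5755

Over the interval, μ = 1.6 × 2 = 3.2 (2 weeks).
P(3 ≤ N ≤ 6) = Σ_{j=3}^{6} e^(−3.2) · 3.2^j/j! ≈ 0.5755.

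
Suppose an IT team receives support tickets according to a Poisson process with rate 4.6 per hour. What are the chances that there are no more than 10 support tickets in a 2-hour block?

0.6820

Over the interval, μ = 4.6 × 2 = 9.2 (a 2-hour block = 2 hours).
P(N ≤ 10) = Σ_{j=0}^{10} e^(−μ) μ^j/j! ≈ 0.6820.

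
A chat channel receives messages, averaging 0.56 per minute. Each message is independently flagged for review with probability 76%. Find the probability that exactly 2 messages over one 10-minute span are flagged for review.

Thinning: the messages that are flagged for review themselves form a Poisson process with rate 0.76 × 0.56 = 0.4256 per minute.
Over the interval, μ = 0.4256 × 10 = 4.256 (a 10-minute span = 10 minutes).
P(N = 2) = e^(−4.256) · 4.256^2/2! ≈ 0.1284.

0.1284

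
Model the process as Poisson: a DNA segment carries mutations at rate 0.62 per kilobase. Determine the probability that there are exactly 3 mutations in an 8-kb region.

0.1426

Over the interval, μ = 0.62 × 8 = 4.96 (an 8-kb region = 8 kilobases).
P(N = 3) = e^(−μ) μ^3/3! = e^(−4.96) · 4.96^3/6 ≈ 0.1426.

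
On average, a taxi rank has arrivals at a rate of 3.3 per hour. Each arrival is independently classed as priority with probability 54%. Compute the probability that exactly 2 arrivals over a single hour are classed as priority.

Thinning: the arrivals that are classed as priority themselves form a Poisson process with rate 0.54 × 3.3 = 1.782 per hour.
So μ = 1.782.
P(N = 2) = e^(−1.782) · 1.782^2/2! ≈ 0.2672.

0.2672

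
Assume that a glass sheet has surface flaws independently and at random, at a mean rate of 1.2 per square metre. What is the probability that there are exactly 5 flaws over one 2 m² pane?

0.0602

Over the interval, μ = 1.2 × 2 = 2.4 (a 2 m² pane = 2 square metres).
P(N = 5) = e^(−μ) μ^5/5! = e^(−2.4) · 2.4^5/120 ≈ 0.0602.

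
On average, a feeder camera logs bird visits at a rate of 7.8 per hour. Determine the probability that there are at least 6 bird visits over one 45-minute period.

Over the interval, μ = 7.8 × 0.75 = 5.85 (a 45-minute period = 0.75 hours).
P(N ≥ 6) = 1 − P(N ≤ 5) = 1 − Σ_{j=0}^{5} e^(−μ) μ^j/j! ≈ 0.5299.

0.5299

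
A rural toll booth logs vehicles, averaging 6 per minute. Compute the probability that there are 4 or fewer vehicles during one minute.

With mean μ = 6 per minute,
P(N ≤ 4) = Σ_{j=0}^{4} e^(−μ) μ^j/j! ≈ 0.2851.

0.2851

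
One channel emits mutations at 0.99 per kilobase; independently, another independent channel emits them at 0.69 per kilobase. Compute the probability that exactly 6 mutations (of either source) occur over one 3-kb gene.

Independent Poisson processes superpose: combined rate λ = 0.99 + 0.69 = 1.68 per kilobase.
Over the interval, μ = 1.68 × 3 = 5.04 (a 3-kb gene = 3 kilobases).
P(N = 6) = e^(−5.04) · 5.04^6/6! ≈ 0.1474.

0.1474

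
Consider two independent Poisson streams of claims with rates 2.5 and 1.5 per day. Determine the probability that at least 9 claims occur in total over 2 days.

Independent Poisson processes superpose: combined rate λ = 2.5 + 1.5 = 4 per day.
Over the interval, μ = 4 × 2 = 8 (2 days).
P(N ≥ 9) = 1 − P(N ≤ 8) ≈ 0.4075.

0.4075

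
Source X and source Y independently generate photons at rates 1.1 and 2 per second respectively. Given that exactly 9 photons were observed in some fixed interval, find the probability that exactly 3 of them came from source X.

0.2706

Given the total, each event is independently from source X with probability p = λ_X/(λ_X+λ_Y) = 1.1/3.1 ≈ 0.3548.
So K ~ Binomial(9, 1.1/3.1): P(K = 3) = C(9,3) · (1.1/3.1)^3 · (2/3.1)^6 ≈ 0.2706.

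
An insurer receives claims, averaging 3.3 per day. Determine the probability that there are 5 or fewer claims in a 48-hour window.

Over the interval, μ = 3.3 × 2 = 6.6 (a 48-hour window = 2 days).
P(N ≤ 5) = Σ_{j=0}^{5} e^(−μ) μ^j/j! ≈ 0.3547.

0.3547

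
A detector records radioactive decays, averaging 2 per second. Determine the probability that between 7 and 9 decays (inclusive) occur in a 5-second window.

Over the interval, μ = 2 × 5 = 10 (a 5-second window = 5 seconds).
P(7 ≤ N ≤ 9) = Σ_{j=7}^{9} e^(−10) · 10^j/j! ≈ 0.3278.

0.3278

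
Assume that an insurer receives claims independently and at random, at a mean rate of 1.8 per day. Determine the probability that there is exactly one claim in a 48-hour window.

Over the interval, μ = 1.8 × 2 = 3.6 (a 48-hour window = 2 days).
P(N = 1) = e^(−μ) μ^1/1! = e^(−3.6) · 3.6^1/1 ≈ 0.0984.

0.0984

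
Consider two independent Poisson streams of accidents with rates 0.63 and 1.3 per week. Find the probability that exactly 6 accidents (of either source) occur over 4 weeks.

Independent Poisson processes superpose: combined rate λ = 0.63 + 1.3 = 1.93 per week.
Over the interval, μ = 1.93 × 4 = 7.72 (4 weeks).
P(N = 6) = e^(−7.72) · 7.72^6/6! ≈ 0.1305.

0.1305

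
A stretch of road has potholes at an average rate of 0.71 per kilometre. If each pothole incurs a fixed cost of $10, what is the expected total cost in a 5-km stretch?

$35.5

E[N] = 0.71 × 5 = 3.55 (a 5-km stretch = 5 kilometres); E[cost] = 3.55 × $10 = $35.5.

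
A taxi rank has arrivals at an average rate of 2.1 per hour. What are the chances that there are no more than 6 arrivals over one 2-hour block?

0.8675

Over the interval, μ = 2.1 × 2 = 4.2 (a 2-hour block = 2 hours).
P(N ≤ 6) = Σ_{j=0}^{6} e^(−μ) μ^j/j! ≈ 0.8675.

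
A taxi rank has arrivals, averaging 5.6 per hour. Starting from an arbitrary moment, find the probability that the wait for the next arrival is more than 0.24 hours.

0.2608

The wait for the next event is exponential with rate λ = 5.6 per hour.
P(T > 0.24) = e^(−λt) = e^(−5.6 × 0.24) = e^(−1.344) ≈ 0.2608.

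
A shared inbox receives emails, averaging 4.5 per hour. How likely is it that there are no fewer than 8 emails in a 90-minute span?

Over the interval, μ = 4.5 × 1.5 = 6.75 (a 90-minute span = 1.5 hours).
P(N ≥ 8) = 1 − P(N ≤ 7) = 1 − Σ_{j=0}^{7} e^(−μ) μ^j/j! ≈ 0.3641.

0.3641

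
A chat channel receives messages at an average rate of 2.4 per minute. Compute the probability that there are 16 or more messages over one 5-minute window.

Over the interval, μ = 2.4 × 5 = 12 (a 5-minute window = 5 minutes).
P(N ≥ 16) = 1 − P(N ≤ 15) = 1 − Σ_{j=0}^{15} e^(−μ) μ^j/j! ≈ 0.1556.

0.1556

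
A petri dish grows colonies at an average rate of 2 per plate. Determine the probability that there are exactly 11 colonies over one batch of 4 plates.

Over the interval, μ = 2 × 4 = 8 (a batch of 4 plates = 4 plates).
P(N = 11) = e^(−μ) μ^11/11! = e^(−8) · 8^11/39916800 ≈ 0.0722.

0.0722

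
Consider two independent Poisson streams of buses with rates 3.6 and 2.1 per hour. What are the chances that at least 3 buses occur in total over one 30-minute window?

0.5424

Independent Poisson processes superpose: combined rate λ = 3.6 + 2.1 = 5.7 per hour.
Over the interval, μ = 5.7 × 0.5 = 2.85 (a 30-minute window = 0.5 hours).
P(N ≥ 3) = 1 − P(N ≤ 2) ≈ 0.5424.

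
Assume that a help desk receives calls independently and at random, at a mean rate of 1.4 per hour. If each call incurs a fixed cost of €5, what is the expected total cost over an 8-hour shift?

€56

E[N] = 1.4 × 8 = 11.2 (an 8-hour shift = 8 hours); E[cost] = 11.2 × €5 = €56.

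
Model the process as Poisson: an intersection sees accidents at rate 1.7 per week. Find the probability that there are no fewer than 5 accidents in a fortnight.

Over the interval, μ = 1.7 × 2 = 3.4 (a fortnight = 2 weeks).
P(N ≥ 5) = 1 − P(N ≤ 4) = 1 − Σ_{j=0}^{4} e^(−μ) μ^j/j! ≈ 0.2558.

0.2558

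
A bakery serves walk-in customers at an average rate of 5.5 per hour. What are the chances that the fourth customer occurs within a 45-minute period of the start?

0.5906

Over the interval, μ = 5.5 × 0.75 = 4.125 (a 45-minute period = 0.75 hours).
The fourth arrival falls in the interval iff at least 4 events occur there: P(S_4 ≤ t) = P(N ≥ 4) = 1 − P(N ≤ 3) ≈ 0.5906.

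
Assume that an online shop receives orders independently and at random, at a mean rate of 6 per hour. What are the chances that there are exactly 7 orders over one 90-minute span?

Over the interval, μ = 6 × 1.5 = 9 (a 90-minute span = 1.5 hours).
P(N = 7) = e^(−μ) μ^7/7! = e^(−9) · 9^7/5040 ≈ 0.1171.

0.1171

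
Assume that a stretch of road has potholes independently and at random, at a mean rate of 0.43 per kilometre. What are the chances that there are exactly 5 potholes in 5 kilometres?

Over the interval, μ = 0.43 × 5 = 2.15 (5 kilometres).
P(N = 5) = e^(−μ) μ^5/5! = e^(−2.15) · 2.15^5/120 ≈ 0.0446.

0.0446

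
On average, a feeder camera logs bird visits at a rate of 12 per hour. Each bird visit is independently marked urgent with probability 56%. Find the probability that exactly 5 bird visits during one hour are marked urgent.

0.1378

Thinning: the bird visits that are marked urgent themselves form a Poisson process with rate 0.56 × 12 = 6.72 per hour.
So μ = 6.72.
P(N = 5) = e^(−6.72) · 6.72^5/5! ≈ 0.1378.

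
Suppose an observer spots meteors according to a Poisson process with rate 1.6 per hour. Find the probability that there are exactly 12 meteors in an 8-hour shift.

Over the interval, μ = 1.6 × 8 = 12.8 (an 8-hour shift = 8 hours).
P(N = 12) = e^(−μ) μ^12/12! = e^(−12.8) · 12.8^12/479001600 ≈ 0.1115.

0.1115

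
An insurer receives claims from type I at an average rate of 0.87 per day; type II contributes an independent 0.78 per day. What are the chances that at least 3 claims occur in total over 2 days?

Independent Poisson processes superpose: combined rate λ = 0.87 + 0.78 = 1.65 per day.
Over the interval, μ = 1.65 × 2 = 3.3 (2 days).
P(N ≥ 3) = 1 − P(N ≤ 2) ≈ 0.6406.

0.6406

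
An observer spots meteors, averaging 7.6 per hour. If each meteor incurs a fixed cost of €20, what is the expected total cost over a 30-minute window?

€76

E[N] = 7.6 × 0.5 = 3.8 (a 30-minute window = 0.5 hours); E[cost] = 3.8 × €20 = €76.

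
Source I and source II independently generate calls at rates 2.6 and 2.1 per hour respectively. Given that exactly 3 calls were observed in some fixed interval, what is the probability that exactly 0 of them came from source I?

0.0892

Given the total, each event is independently from source I with probability p = λ_I/(λ_I+λ_II) = 2.6/4.7 ≈ 0.5532.
So K ~ Binomial(3, 2.6/4.7): P(K = 0) = C(3,0) · (2.6/4.7)^0 · (2.1/4.7)^3 ≈ 0.0892.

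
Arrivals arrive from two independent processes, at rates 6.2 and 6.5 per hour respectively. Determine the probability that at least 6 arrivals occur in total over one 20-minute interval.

Independent Poisson processes superpose: combined rate λ = 6.2 + 6.5 = 12.7 per hour.
Over the interval, μ = 12.7 × 1/3 ≈ 4.23333 (a 20-minute interval = 1/3 hours).
P(N ≥ 6) = 1 − P(N ≤ 5) ≈ 0.2523.

0.2523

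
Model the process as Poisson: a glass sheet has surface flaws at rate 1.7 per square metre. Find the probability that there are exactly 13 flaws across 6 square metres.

0.0772

Over the interval, μ = 1.7 × 6 = 10.2 (6 square metres).
P(N = 13) = e^(−μ) μ^13/13! = e^(−10.2) · 10.2^13/6227020800 ≈ 0.0772.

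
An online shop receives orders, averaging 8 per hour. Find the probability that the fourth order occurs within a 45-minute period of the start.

0.8488

Over the interval, μ = 8 × 0.75 = 6 (a 45-minute period = 0.75 hours).
The fourth arrival falls in the interval iff at least 4 events occur there: P(S_4 ≤ t) = P(N ≥ 4) = 1 − P(N ≤ 3) ≈ 0.8488.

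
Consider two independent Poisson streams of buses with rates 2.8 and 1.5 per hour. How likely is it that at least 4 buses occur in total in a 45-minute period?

0.4030

Independent Poisson processes superpose: combined rate λ = 2.8 + 1.5 = 4.3 per hour.
Over the interval, μ = 4.3 × 0.75 = 3.225 (a 45-minute period = 0.75 hours).
P(N ≥ 4) = 1 − P(N ≤ 3) ≈ 0.4030.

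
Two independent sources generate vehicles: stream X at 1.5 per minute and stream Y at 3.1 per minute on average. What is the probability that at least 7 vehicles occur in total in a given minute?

Independent Poisson processes superpose: combined rate λ = 1.5 + 3.1 = 4.6 per minute.
So μ = 4.6.
P(N ≥ 7) = 1 − P(N ≤ 6) ≈ 0.1820.

0.1820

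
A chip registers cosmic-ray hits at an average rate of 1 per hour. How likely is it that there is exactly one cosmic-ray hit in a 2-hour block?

Over the interval, μ = 1 × 2 = 2 (a 2-hour block = 2 hours).
P(N = 1) = e^(−μ) μ^1/1! = e^(−2) · 2^1/1 ≈ 0.2707.

0.2707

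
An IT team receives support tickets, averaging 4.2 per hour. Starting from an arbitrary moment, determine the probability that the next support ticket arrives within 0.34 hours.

0.7602

Inter-arrival times are exponential with rate λ = 4.2 per hour.
P(T ≤ 0.34) = 1 − e^(−λt) = 1 − e^(−4.2 × 0.34) = 1 − e^(−1.428) ≈ 0.7602.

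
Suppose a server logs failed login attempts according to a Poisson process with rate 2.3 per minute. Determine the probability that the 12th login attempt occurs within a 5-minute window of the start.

0.4802

Over the interval, μ = 2.3 × 5 = 11.5 (a 5-minute window = 5 minutes).
The 12th arrival falls in the interval iff at least 12 events occur there: P(S_12 ≤ t) = P(N ≥ 12) = 1 − P(N ≤ 11) ≈ 0.4802.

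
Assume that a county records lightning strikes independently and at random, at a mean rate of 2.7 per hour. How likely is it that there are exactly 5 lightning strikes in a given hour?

With mean μ = 2.7 per hour,
P(N = 5) = e^(−μ) μ^5/5! = e^(−2.7) · 2.7^5/120 ≈ 0.0804.

0.0804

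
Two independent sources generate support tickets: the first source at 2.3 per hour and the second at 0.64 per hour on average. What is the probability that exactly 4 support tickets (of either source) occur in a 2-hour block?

Independent Poisson processes superpose: combined rate λ = 2.3 + 0.64 = 2.94 per hour.
Over the interval, μ = 2.94 × 2 = 5.88 (a 2-hour block = 2 hours).
P(N = 4) = e^(−5.88) · 5.88^4/4! ≈ 0.1392.

0.1392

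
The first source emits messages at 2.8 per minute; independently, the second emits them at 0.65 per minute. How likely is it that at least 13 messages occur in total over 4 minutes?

Independent Poisson processes superpose: combined rate λ = 2.8 + 0.65 = 3.45 per minute.
Over the interval, μ = 3.45 × 4 = 13.8 (4 minutes).
P(N ≥ 13) = 1 − P(N ≤ 12) ≈ 0.6216.

0.6216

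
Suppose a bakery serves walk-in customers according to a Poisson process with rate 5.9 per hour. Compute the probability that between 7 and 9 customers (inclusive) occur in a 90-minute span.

0.3864

Over the interval, μ = 5.9 × 1.5 = 8.85 (a 90-minute span = 1.5 hours).
P(7 ≤ N ≤ 9) = Σ_{j=7}^{9} e^(−8.85) · 8.85^j/j! ≈ 0.3864.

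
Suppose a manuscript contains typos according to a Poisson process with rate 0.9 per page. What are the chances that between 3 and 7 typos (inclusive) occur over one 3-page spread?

0.4998

Over the interval, μ = 0.9 × 3 = 2.7 (a 3-page spread = 3 pages).
P(3 ≤ N ≤ 7) = Σ_{j=3}^{7} e^(−2.7) · 2.7^j/j! ≈ 0.4998.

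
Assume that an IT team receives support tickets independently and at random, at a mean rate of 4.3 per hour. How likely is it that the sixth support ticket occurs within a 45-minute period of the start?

Over the interval, μ = 4.3 × 0.75 = 3.225 (a 45-minute period = 0.75 hours).
The sixth arrival falls in the interval iff at least 6 events occur there: P(S_6 ≤ t) = P(N ≥ 6) = 1 − P(N ≤ 5) ≈ 0.1083.

0.1083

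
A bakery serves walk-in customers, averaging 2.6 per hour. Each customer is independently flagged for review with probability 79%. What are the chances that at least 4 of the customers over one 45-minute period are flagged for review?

Thinning: the customers that are flagged for review themselves form a Poisson process with rate 0.79 × 2.6 = 2.054 per hour.
Over the interval, μ = 2.054 × 0.75 = 1.5405 (a 45-minute period = 0.75 hours).
P(N ≥ 4) = 1 − P(N ≤ 3) ≈ 0.0708.

0.0708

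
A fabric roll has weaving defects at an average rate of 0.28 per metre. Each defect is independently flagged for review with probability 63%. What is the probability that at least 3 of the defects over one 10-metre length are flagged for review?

Thinning: the defects that are flagged for review themselves form a Poisson process with rate 0.63 × 0.28 = 0.1764 per metre.
Over the interval, μ = 0.1764 × 10 = 1.764 (a 10-metre length = 10 metres).
P(N ≥ 3) = 1 − P(N ≤ 2) ≈ 0.2598.

0.2598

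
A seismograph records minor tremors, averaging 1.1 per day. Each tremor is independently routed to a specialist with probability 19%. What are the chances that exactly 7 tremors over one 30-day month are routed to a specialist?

0.1430

Thinning: the tremors that are routed to a specialist themselves form a Poisson process with rate 0.19 × 1.1 = 0.209 per day.
Over the interval, μ = 0.209 × 30 = 6.27 (a 30-day month = 30 days).
P(N = 7) = e^(−6.27) · 6.27^7/7! ≈ 0.1430.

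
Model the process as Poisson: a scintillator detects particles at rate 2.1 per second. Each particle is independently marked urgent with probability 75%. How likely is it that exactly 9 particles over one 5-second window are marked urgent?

0.1220

Thinning: the particles that are marked urgent themselves form a Poisson process with rate 0.75 × 2.1 = 1.575 per second.
Over the interval, μ = 1.575 × 5 = 7.875 (a 5-second window = 5 seconds).
P(N = 9) = e^(−7.875) · 7.875^9/9! ≈ 0.1220.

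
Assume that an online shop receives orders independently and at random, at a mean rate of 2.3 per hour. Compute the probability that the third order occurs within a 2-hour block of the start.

Over the interval, μ = 2.3 × 2 = 4.6 (a 2-hour block = 2 hours).
The third arrival falls in the interval iff at least 3 events occur there: P(S_3 ≤ t) = P(N ≥ 3) = 1 − P(N ≤ 2) ≈ 0.8374.

0.8374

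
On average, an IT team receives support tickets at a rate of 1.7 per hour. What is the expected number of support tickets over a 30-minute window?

0.85

E[N] = λt = 1.7 × 0.5 = 0.85 (a 30-minute window = 0.5 hours).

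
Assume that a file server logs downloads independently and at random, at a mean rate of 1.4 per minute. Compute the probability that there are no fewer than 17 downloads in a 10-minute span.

0.2441

Over the interval, μ = 1.4 × 10 = 14 (a 10-minute span = 10 minutes).
P(N ≥ 17) = 1 − P(N ≤ 16) = 1 − Σ_{j=0}^{16} e^(−μ) μ^j/j! ≈ 0.2441.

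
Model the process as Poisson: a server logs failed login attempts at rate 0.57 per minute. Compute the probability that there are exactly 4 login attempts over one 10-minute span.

0.1472

Over the interval, μ = 0.57 × 10 = 5.7 (a 10-minute span = 10 minutes).
P(N = 4) = e^(−μ) μ^4/4! = e^(−5.7) · 5.7^4/24 ≈ 0.1472.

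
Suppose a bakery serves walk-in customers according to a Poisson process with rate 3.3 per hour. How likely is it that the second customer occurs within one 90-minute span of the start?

0.9579

Over the interval, μ = 3.3 × 1.5 = 4.95 (a 90-minute span = 1.5 hours).
The second arrival falls in the interval iff at least 2 events occur there: P(S_2 ≤ t) = P(N ≥ 2) = 1 − P(N ≤ 1) ≈ 0.9579.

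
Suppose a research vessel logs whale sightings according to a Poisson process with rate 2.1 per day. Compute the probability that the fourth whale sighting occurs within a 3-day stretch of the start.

Over the interval, μ = 2.1 × 3 = 6.3 (a 3-day stretch = 3 days).
The fourth arrival falls in the interval iff at least 4 events occur there: P(S_4 ≤ t) = P(N ≥ 4) = 1 − P(N ≤ 3) ≈ 0.8736.

0.8736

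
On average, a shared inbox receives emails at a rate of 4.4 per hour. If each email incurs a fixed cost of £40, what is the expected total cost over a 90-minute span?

£264

E[N] = 4.4 × 1.5 = 6.6 (a 90-minute span = 1.5 hours); E[cost] = 6.6 × £40 = £264.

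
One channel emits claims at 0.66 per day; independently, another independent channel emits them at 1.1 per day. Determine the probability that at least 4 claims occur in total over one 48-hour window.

Independent Poisson processes superpose: combined rate λ = 0.66 + 1.1 = 1.76 per day.
Over the interval, μ = 1.76 × 2 = 3.52 (a 48-hour window = 2 days).
P(N ≥ 4) = 1 − P(N ≤ 3) ≈ 0.4677.

0.4677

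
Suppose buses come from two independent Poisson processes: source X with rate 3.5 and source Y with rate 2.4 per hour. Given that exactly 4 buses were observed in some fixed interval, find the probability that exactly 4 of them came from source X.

0.1238

Given the total, each event is independently from source X with probability p = λ_X/(λ_X+λ_Y) = 3.5/5.9 ≈ 0.5932.
So K ~ Binomial(4, 3.5/5.9): P(K = 4) = C(4,4) · (3.5/5.9)^4 · (2.4/5.9)^0 ≈ 0.1238.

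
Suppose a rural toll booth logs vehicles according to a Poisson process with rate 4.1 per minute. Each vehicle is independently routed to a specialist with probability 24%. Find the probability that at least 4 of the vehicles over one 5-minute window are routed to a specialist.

0.7236

Thinning: the vehicles that are routed to a specialist themselves form a Poisson process with rate 0.24 × 4.1 = 0.984 per minute.
Over the interval, μ = 0.984 × 5 = 4.92 (a 5-minute window = 5 minutes).
P(N ≥ 4) = 1 − P(N ≤ 3) ≈ 0.7236.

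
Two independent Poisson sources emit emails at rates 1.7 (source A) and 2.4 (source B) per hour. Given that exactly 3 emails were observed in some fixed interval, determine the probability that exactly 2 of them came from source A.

0.3019

Given the total, each event is independently from source A with probability p = λ_A/(λ_A+λ_B) = 1.7/4.1 ≈ 0.4146.
So K ~ Binomial(3, 1.7/4.1): P(K = 2) = C(3,2) · (1.7/4.1)^2 · (2.4/4.1)^1 ≈ 0.3019.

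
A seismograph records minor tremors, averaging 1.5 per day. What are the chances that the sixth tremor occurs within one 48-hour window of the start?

0.0839

Over the interval, μ = 1.5 × 2 = 3 (a 48-hour window = 2 days).
The sixth arrival falls in the interval iff at least 6 events occur there: P(S_6 ≤ t) = P(N ≥ 6) = 1 − P(N ≤ 5) ≈ 0.0839.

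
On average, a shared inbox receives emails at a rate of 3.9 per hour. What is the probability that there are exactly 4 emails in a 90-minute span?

Over the interval, μ = 3.9 × 1.5 = 5.85 (a 90-minute span = 1.5 hours).
P(N = 4) = e^(−μ) μ^4/4! = e^(−5.85) · 5.85^4/24 ≈ 0.1405.

0.1405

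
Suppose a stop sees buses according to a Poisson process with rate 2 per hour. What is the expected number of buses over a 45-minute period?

1.5

E[N] = λt = 2 × 0.75 = 1.5 (a 45-minute period = 0.75 hours).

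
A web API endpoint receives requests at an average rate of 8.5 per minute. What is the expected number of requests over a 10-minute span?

85

E[N] = λt = 8.5 × 10 = 85 (a 10-minute span = 10 minutes).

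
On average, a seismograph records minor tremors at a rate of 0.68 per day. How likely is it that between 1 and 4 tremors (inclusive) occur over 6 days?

0.5963

Over the interval, μ = 0.68 × 6 = 4.08 (6 days).
P(1 ≤ N ≤ 4) = Σ_{j=1}^{4} e^(−4.08) · 4.08^j/j! ≈ 0.5963.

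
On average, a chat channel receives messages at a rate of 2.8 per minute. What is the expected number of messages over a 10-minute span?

E[N] = λt = 2.8 × 10 = 28 (a 10-minute span = 10 minutes).

28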